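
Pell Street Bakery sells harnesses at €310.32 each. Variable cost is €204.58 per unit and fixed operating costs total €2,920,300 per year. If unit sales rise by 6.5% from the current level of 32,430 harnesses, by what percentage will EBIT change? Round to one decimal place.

At 32,430 units, contribution = 32,430 × €105.74 = €3,429,148.20.
EBIT = €3,429,148.20 − €2,920,300 = €508,848.20.
So DOL = total CM / EBIT = €3,429,148.20 / €508,848.20 = 6.7390.
%ΔEBIT = DOL × %ΔSales = 6.7390 × +6.5% = +43.8%.

+43.8%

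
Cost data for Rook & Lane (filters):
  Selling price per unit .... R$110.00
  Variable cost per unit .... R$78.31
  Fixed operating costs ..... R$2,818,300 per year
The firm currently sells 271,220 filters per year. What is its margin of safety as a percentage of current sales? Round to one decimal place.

67.2%

Contribution margin per unit = R$110.00 − R$78.31 = R$31.69. Break-even units = R$2,818,300 ÷ R$31.69 = 88,933.42; break-even revenue = 88,933.42 × R$110.00 = R$9,782,675.92.
Actual sales revenue = 271,220 × R$110.00 = R$29,834,200.00.
Margin of safety = (R$29,834,200.00 − R$9,782,675.92) ÷ R$29,834,200.00 = 67.2%.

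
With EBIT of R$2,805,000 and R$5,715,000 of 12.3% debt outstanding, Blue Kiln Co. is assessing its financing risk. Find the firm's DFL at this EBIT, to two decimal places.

Interest = R$702,945.00.
Degree of financial leverage = EBIT / (EBIT − interest) = R$2,805,000 / R$2,102,055.00 = 1.3344.

1.33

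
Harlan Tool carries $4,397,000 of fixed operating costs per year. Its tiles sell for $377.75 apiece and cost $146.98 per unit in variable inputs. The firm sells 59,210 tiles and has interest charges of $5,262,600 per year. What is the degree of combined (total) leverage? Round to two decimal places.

3.41

Contribution at this volume is 59,210 × $230.77 = $13,663,891.70.
Operating income = contribution − fixed costs = $13,663,891.70 − $4,397,000 = $9,266,891.70. Interest = $5,262,600.00, so EBIT − I = $4,004,291.70.
DCL = contribution ÷ (EBIT − I) = $13,663,891.70 ÷ $4,004,291.70 = 3.4123.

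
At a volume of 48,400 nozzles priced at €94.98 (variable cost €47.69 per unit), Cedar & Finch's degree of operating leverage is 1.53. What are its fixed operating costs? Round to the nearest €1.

Contribution at this volume is 48,400 × €47.29 = €2,288,836.00.
DOL = contribution / EBIT, so EBIT = €2,288,836.00 / 1.53 = €1,495,971.24.
Fixed costs = CM − EBIT = €2,288,836.00 − €1,495,971.24 = €792,865.

€792,865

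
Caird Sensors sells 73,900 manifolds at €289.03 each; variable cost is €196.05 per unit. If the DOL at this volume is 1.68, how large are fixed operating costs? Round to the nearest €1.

€2,781,209

Total contribution margin = 73,900 × €92.98 = €6,871,222.00.
DOL = contribution / EBIT, so EBIT = €6,871,222.00 / 1.68 = €4,090,013.10.
And FC = contribution − EBIT = €6,871,222.00 − €4,090,013.10 = €2,781,209.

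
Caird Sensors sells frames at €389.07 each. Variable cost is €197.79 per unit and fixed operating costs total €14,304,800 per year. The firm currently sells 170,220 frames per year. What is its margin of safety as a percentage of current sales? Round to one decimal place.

56.1%

Each unit contributes €389.07 − €197.79 = €191.28. Break-even units = €14,304,800 ÷ €191.28 = 74,784.61; break-even revenue = 74,784.61 × €389.07 = €29,096,447.80.
Current sales = 170,220 × €389.07 = €66,227,495.40.
Margin of safety = (€66,227,495.40 − €29,096,447.80) ÷ €66,227,495.40 = 56.1%.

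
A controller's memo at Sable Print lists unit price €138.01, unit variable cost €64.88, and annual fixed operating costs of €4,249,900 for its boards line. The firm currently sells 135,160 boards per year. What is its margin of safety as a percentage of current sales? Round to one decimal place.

57.0%

Unit CM = price − variable cost = €138.01 − €64.88 = €73.13. Break-even units = €4,249,900 ÷ €73.13 = 58,114.32; break-even revenue = 58,114.32 × €138.01 = €8,020,356.88.
Actual sales revenue = 135,160 × €138.01 = €18,653,431.60.
Margin of safety = (€18,653,431.60 − €8,020,356.88) ÷ €18,653,431.60 = 57.0%.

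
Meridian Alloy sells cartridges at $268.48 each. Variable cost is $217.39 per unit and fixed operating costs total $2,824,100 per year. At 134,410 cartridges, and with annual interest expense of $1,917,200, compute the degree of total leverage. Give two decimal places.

3.23

Total contribution margin = 134,410 × $51.09 = $6,867,006.90.
Operating income = contribution − fixed costs = $6,867,006.90 − $2,824,100 = $4,042,906.90. Interest = $1,917,200.00.
DOL = $6,867,006.90 ÷ $4,042,906.90 = 1.6985; DFL = $4,042,906.90 ÷ $2,125,706.90 = 1.9019.
DCL = DOL × DFL = 1.6985 × 1.9019 = 3.2304.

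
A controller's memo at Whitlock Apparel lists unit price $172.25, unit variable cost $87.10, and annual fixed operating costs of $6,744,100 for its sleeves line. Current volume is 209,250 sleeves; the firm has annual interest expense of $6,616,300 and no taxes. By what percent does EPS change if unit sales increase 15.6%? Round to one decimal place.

At 209,250 units, contribution = 209,250 × $85.15 = $17,817,637.50.
Operating income = contribution − fixed costs = $17,817,637.50 − $6,744,100 = $11,073,537.50.
Interest = $6,616,300.00, so EBIT − I = $4,457,237.50.
Degree of combined leverage = contribution ÷ (EBIT − I) = $17,817,637.50 ÷ $4,457,237.50 = 3.9975.
%ΔEPS = DCL × %ΔSales = 3.9975 × +15.6% = +62.4%.

+62.4%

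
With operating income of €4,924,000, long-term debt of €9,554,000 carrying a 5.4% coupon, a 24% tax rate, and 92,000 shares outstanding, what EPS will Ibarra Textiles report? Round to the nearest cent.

Interest = €515,916.00, so EBT = €4,924,000 − €515,916.00 = €4,408,084.00.
After tax at 24%: net income = €4,408,084.00 × 0.76 = €3,350,143.84.
Per share: €3,350,143.84 / 92,000 shares = €36.41.

€36.41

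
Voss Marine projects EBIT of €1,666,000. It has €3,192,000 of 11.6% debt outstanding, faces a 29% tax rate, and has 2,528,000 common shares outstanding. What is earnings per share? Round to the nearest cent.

Interest = €370,272.00, so EBT = €1,666,000 − €370,272.00 = €1,295,728.00.
After tax at 29%: net income = €1,295,728.00 × 0.71 = €919,966.88.
Per share: €919,966.88 / 2,528,000 shares = €0.36.

€0.36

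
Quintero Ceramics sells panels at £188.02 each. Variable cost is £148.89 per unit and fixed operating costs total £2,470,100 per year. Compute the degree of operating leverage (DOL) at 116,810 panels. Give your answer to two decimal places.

2.18

Total contribution margin = 116,810 × £39.13 = £4,570,775.30.
Operating income = contribution − fixed costs = £4,570,775.30 − £2,470,100 = £2,100,675.30.
So DOL = total CM / EBIT = £4,570,775.30 / £2,100,675.30 = 2.1759.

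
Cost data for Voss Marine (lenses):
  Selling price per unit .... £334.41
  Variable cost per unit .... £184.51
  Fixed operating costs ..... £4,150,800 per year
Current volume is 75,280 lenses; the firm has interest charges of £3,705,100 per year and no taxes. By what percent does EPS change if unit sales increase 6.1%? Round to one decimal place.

+20.1%

At 75,280 units, contribution = 75,280 × £149.90 = £11,284,472.00.
EBIT = £11,284,472.00 − £4,150,800 = £7,133,672.00.
After interest of £3,705,100.00, pre-tax earnings = £3,428,572.00.
Degree of combined leverage = contribution ÷ (EBIT − I) = £11,284,472.00 ÷ £3,428,572.00 = 3.2913.
%ΔEPS = DCL × %ΔSales = 3.2913 × +6.1% = +20.1%.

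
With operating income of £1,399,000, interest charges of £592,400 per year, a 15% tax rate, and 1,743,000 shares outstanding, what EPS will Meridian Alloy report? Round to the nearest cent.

Pre-tax income = £1,399,000 − £592,400.00 = £806,600.00.
After tax at 15%: net income = £806,600.00 × 0.85 = £685,610.00.
EPS = £685,610.00 ÷ 1,743,000 = £0.39.

£0.39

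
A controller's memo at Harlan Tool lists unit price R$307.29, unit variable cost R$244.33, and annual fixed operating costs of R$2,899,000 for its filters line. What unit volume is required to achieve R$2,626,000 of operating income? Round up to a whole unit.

87,755 filters

Unit CM = price − variable cost = R$307.29 − R$244.33 = R$62.96.
Need Q such that Q × R$62.96 − R$2,899,000 = R$2,626,000, i.e. Q = R$5,525,000 / R$62.96 = 87,754.13 → 87,755.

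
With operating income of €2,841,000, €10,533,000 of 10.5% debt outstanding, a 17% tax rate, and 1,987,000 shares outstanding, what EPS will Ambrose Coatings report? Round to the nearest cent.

Pre-tax income = €2,841,000 − €1,105,965.00 = €1,735,035.00.
After tax at 17%: net income = €1,735,035.00 × 0.83 = €1,440,079.05.
Per share: €1,440,079.05 / 1,987,000 shares = €0.72.

€0.72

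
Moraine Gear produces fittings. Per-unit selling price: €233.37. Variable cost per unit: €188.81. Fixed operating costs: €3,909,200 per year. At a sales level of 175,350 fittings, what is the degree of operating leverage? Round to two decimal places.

At 175,350 units, contribution = 175,350 × €44.56 = €7,813,596.00.
Operating income = contribution − fixed costs = €7,813,596.00 − €3,909,200 = €3,904,396.00.
DOL = contribution ÷ EBIT = €7,813,596.00 ÷ €3,904,396.00 = 2.0012.

2.00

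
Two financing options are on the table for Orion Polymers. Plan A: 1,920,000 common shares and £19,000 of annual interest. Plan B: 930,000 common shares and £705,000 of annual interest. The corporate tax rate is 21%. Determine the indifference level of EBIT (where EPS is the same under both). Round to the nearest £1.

Set EPS_A = EPS_B: (EBIT − £19,000)(1 − 0.21) ÷ 1,920,000 = (EBIT − £705,000)(1 − 0.21) ÷ 930,000.
The (1 − t) factor cancels: (EBIT − 19,000) × 930,000 = (EBIT − 705,000) × 1,920,000.
Solving, EBIT = (705,000·1,920,000 − 19,000·930,000) / (1,920,000 − 930,000) = 1,335,930,000,000 / 990,000 = 1,349,424.24.

£1,349,424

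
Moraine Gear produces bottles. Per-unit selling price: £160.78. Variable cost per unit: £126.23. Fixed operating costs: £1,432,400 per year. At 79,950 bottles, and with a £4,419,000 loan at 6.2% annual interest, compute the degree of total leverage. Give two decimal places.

2.62

At 79,950 units, contribution = 79,950 × £34.55 = £2,762,272.50.
Operating income = contribution − fixed costs = £2,762,272.50 − £1,432,400 = £1,329,872.50. Interest = £273,978.00, so EBIT − I = £1,055,894.50.
Degree of total leverage = total CM / (EBIT − interest) = £2,762,272.50 / £1,055,894.50 = 2.6160.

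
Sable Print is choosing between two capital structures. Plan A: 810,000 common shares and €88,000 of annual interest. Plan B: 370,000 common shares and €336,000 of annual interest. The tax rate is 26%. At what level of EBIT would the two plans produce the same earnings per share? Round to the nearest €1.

At indifference, (EBIT − 88,000)(1 − t)/810,000 = (EBIT − 336,000)(1 − t)/370,000.
Cancelling (1 − t) and cross-multiplying: 370,000·(EBIT − 88,000) = 810,000·(EBIT − 336,000).
EBIT × (810,000 − 370,000) = 336,000 × 810,000 − 88,000 × 370,000 = 239,600,000,000, so EBIT = 239,600,000,000 ÷ 440,000 = 544,545.45.

€544,545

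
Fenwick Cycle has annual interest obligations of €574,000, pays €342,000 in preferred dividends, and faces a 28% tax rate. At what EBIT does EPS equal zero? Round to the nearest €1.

€1,049,000

Preferred dividends are paid after tax, so their pre-tax equivalent is €342,000 ÷ (1 − 0.28) = €475,000.00.
Financial break-even EBIT = interest + D_p ÷ (1 − t) = €574,000 + €475,000.00 = €1,049,000.00.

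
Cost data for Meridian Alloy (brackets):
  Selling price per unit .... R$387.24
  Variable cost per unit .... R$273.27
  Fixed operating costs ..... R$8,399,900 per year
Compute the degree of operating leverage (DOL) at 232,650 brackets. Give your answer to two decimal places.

1.46

Total contribution margin = 232,650 × R$113.97 = R$26,515,120.50.
Operating income = contribution − fixed costs = R$26,515,120.50 − R$8,399,900 = R$18,115,220.50.
DOL = contribution ÷ EBIT = R$26,515,120.50 ÷ R$18,115,220.50 = 1.4637.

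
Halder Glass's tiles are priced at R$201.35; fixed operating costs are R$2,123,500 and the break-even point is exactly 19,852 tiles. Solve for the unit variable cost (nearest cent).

R$94.38

At break-even, FC = Q × (P − VC), so P − VC = R$2,123,500 ÷ 19,852 = R$106.9666.
Variable cost per unit = R$201.35 − R$106.9666 = R$94.38.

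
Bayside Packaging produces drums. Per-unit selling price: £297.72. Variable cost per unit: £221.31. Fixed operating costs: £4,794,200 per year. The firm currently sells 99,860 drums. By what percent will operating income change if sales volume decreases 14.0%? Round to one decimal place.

At 99,860 units, contribution = 99,860 × £76.41 = £7,630,302.60.
Operating income = contribution − fixed costs = £7,630,302.60 − £4,794,200 = £2,836,102.60.
Degree of operating leverage = £7,630,302.60 / £2,836,102.60 = 2.6904.
Operating income changes by 2.6904 × -14.0% = -37.7%.

-37.7%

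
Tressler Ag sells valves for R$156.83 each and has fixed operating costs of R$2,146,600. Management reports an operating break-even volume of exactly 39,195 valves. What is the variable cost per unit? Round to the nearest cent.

Contribution per unit must be FC / Q = R$2,146,600 / 39,195 = R$54.7672.
Hence VC = price − CM = R$156.83 − R$54.7672 = R$102.06.

R$102.06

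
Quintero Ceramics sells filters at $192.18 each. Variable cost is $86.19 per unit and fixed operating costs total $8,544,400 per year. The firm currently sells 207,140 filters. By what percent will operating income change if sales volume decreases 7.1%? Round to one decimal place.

Contribution at this volume is 207,140 × $105.99 = $21,954,768.60.
Subtracting fixed costs: EBIT = $21,954,768.60 − $8,544,400 = $13,410,368.60.
Degree of operating leverage = $21,954,768.60 / $13,410,368.60 = 1.6371.
%ΔEBIT = DOL × %ΔSales = 1.6371 × -7.1% = -11.6%.

-11.6%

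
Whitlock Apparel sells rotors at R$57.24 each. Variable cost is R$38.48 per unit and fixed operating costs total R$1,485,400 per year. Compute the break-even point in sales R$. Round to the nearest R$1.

R$4,532,212

CM per unit = R$57.24 − R$38.48 = R$18.76; CM ratio = R$18.76 / R$57.24 = 0.3277.
Break-even sales = FC ÷ CM ratio = R$1,485,400 × R$57.24 / R$18.76 = R$4,532,212.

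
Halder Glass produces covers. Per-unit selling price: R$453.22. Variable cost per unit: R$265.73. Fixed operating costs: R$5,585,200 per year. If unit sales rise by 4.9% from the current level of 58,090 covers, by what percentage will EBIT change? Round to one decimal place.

Contribution at this volume is 58,090 × R$187.49 = R$10,891,294.10.
Subtracting fixed costs: EBIT = R$10,891,294.10 − R$5,585,200 = R$5,306,094.10.
Degree of operating leverage = R$10,891,294.10 / R$5,306,094.10 = 2.0526.
So EBIT moves 2.0526 × (+4.9%) = +10.1%.

+10.1%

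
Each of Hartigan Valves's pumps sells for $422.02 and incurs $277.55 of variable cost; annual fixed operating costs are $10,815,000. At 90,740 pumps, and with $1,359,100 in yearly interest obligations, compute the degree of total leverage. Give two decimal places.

14.02

At 90,740 units, contribution = 90,740 × $144.47 = $13,109,207.80.
Operating income = contribution − fixed costs = $13,109,207.80 − $10,815,000 = $2,294,207.80. Interest = $1,359,100.00, so EBIT − I = $935,107.80.
DCL = contribution ÷ (EBIT − I) = $13,109,207.80 ÷ $935,107.80 = 14.0189.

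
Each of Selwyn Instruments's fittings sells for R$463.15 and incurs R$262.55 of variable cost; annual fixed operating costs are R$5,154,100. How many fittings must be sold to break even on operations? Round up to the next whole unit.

Each unit contributes R$463.15 − R$262.55 = R$200.60.
Units to break even: R$5,154,100 ÷ R$200.60 = 25,693.42, rounded up to 25,694.

25,694 fittings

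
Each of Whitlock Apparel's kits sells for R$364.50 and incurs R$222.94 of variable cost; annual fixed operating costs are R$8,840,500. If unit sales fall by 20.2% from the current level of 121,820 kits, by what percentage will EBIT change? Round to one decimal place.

Contribution at this volume is 121,820 × R$141.56 = R$17,244,839.20.
Subtracting fixed costs: EBIT = R$17,244,839.20 − R$8,840,500 = R$8,404,339.20.
Degree of operating leverage = R$17,244,839.20 / R$8,404,339.20 = 2.0519.
%ΔEBIT = DOL × %ΔSales = 2.0519 × -20.2% = -41.4%.

-41.4%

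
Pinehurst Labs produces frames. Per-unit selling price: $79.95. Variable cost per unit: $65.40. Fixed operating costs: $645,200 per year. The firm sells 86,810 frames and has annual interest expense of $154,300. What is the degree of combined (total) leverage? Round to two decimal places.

2.72

Total contribution margin = 86,810 × $14.55 = $1,263,085.50.
Subtracting fixed costs: EBIT = $1,263,085.50 − $645,200 = $617,885.50. Interest = $154,300.00.
DOL = $1,263,085.50 ÷ $617,885.50 = 2.0442; DFL = $617,885.50 ÷ $463,585.50 = 1.3328.
DCL = DOL × DFL = 2.0442 × 1.3328 = 2.7245.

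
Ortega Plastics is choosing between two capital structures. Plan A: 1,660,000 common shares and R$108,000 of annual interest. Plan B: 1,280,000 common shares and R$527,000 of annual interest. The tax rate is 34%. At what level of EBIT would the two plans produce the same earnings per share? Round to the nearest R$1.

At indifference, (EBIT − 108,000)(1 − t)/1,660,000 = (EBIT − 527,000)(1 − t)/1,280,000.
The (1 − t) factor cancels: (EBIT − 108,000) × 1,280,000 = (EBIT − 527,000) × 1,660,000.
EBIT × (1,660,000 − 1,280,000) = 527,000 × 1,660,000 − 108,000 × 1,280,000 = 736,580,000,000, so EBIT = 736,580,000,000 ÷ 380,000 = 1,938,368.42.

R$1,938,368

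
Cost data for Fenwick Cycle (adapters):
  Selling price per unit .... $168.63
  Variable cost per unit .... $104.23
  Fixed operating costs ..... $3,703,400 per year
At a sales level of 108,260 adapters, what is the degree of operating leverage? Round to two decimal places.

2.13

Contribution at this volume is 108,260 × $64.40 = $6,971,944.00.
EBIT = $6,971,944.00 − $3,703,400 = $3,268,544.00.
Degree of operating leverage = $6,971,944.00 / $3,268,544.00 = 2.1330.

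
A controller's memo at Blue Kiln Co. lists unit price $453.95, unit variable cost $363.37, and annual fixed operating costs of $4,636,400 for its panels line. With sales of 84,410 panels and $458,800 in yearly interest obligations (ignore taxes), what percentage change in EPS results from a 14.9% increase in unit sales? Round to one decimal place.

+44.7%

At 84,410 units, contribution = 84,410 × $90.58 = $7,645,857.80.
Operating income = contribution − fixed costs = $7,645,857.80 − $4,636,400 = $3,009,457.80.
After interest of $458,800.00, pre-tax earnings = $2,550,657.80.
Degree of combined leverage = contribution ÷ (EBIT − I) = $7,645,857.80 ÷ $2,550,657.80 = 2.9976.
%ΔEPS = DCL × %ΔSales = 2.9976 × +14.9% = +44.7%.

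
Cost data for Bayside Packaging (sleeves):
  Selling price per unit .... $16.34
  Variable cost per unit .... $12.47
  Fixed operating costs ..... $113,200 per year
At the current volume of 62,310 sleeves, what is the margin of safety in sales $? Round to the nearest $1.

$540,190

Each unit contributes $16.34 − $12.47 = $3.87. Break-even units = $113,200 ÷ $3.87 = 29,250.65; break-even revenue = 29,250.65 × $16.34 = $477,955.56.
Actual sales revenue = 62,310 × $16.34 = $1,018,145.40.
Margin of safety = $1,018,145.40 − $477,955.56 = $540,190.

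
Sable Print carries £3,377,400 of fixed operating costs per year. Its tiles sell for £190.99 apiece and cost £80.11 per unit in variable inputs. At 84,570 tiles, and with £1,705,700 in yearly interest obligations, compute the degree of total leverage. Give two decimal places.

At 84,570 units, contribution = 84,570 × £110.88 = £9,377,121.60.
EBIT = £9,377,121.60 − £3,377,400 = £5,999,721.60. Interest = £1,705,700.00, so EBIT − I = £4,294,021.60.
DCL = contribution ÷ (EBIT − I) = £9,377,121.60 ÷ £4,294,021.60 = 2.1838.

2.18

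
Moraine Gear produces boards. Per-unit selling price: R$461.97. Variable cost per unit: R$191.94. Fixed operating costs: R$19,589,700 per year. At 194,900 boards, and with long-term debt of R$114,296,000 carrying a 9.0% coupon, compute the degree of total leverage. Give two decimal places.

Contribution at this volume is 194,900 × R$270.03 = R$52,628,847.00.
EBIT = R$52,628,847.00 − R$19,589,700 = R$33,039,147.00. Interest = R$10,286,640.00, so EBIT − I = R$22,752,507.00.
DCL = contribution ÷ (EBIT − I) = R$52,628,847.00 ÷ R$22,752,507.00 = 2.3131.

2.31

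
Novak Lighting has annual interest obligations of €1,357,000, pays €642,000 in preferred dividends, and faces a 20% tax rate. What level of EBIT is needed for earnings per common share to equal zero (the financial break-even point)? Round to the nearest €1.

Preferred dividends are paid after tax, so their pre-tax equivalent is €642,000 ÷ (1 − 0.20) = €802,500.00.
Financial break-even EBIT = interest + D_p ÷ (1 − t) = €1,357,000 + €802,500.00 = €2,159,500.00.

€2,159,500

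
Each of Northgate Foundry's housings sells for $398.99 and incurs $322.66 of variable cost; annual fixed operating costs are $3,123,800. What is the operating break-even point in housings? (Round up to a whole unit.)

Each unit contributes $398.99 − $322.66 = $76.33.
Break-even Q = $3,123,800 / $76.33 = 40,924.93 → 40,925 housings.

40,925 housings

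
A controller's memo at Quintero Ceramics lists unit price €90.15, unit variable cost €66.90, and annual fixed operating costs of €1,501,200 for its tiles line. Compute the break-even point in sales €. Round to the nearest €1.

Contribution margin per unit = €90.15 − €66.90 = €23.25, a CM ratio of €23.25 ÷ €90.15 = 0.2579.
Break-even sales = FC ÷ CM ratio = €1,501,200 × €90.15 / €23.25 = €5,820,782.

€5,820,782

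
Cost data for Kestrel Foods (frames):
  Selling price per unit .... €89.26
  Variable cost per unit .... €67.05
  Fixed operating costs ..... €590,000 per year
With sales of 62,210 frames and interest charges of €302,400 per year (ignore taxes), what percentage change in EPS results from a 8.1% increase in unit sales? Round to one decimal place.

+22.9%

Contribution at this volume is 62,210 × €22.21 = €1,381,684.10.
Operating income = contribution − fixed costs = €1,381,684.10 − €590,000 = €791,684.10.
After interest of €302,400.00, pre-tax earnings = €489,284.10.
Degree of combined leverage = contribution ÷ (EBIT − I) = €1,381,684.10 ÷ €489,284.10 = 2.8239.
EPS therefore changes by 2.8239 × (+8.1%) = +22.9%.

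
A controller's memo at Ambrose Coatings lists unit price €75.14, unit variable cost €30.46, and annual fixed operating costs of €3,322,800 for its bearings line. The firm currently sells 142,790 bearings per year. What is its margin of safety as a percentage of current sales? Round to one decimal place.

Contribution margin per unit = €75.14 − €30.46 = €44.68. Break-even units = €3,322,800 ÷ €44.68 = 74,368.85; break-even revenue = 74,368.85 × €75.14 = €5,588,075.02.
Current sales = 142,790 × €75.14 = €10,729,240.60.
Margin of safety = (€10,729,240.60 − €5,588,075.02) ÷ €10,729,240.60 = 47.9%.

47.9%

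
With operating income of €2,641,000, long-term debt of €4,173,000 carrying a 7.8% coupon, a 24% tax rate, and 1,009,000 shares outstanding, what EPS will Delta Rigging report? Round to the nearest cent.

Interest = €325,494.00, so EBT = €2,641,000 − €325,494.00 = €2,315,506.00.
Net income = €2,315,506.00 × (1 − 0.24) = €1,759,784.56.
Per share: €1,759,784.56 / 1,009,000 shares = €1.74.

€1.74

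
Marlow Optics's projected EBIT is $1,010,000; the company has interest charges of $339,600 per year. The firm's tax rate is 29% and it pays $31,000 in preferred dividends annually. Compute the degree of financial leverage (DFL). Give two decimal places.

Annual interest charges come to $339,600.00.
Preferred dividends grossed up pre-tax: $31,000 / (1 − 0.29) = $43,661.97.
DFL = EBIT ÷ [EBIT − I − D_p/(1−t)] = $1,010,000 ÷ [$1,010,000 − $339,600.00 − $43,661.97] = $1,010,000 ÷ $626,738.03 = 1.6115.

1.61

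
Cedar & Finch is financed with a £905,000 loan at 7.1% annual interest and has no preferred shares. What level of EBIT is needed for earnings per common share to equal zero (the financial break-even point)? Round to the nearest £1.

Annual interest = 7.1% × £905,000 = £64,255.00.
Without preferred stock the financial break-even is simply EBIT = interest = £64,255.00.

£64,255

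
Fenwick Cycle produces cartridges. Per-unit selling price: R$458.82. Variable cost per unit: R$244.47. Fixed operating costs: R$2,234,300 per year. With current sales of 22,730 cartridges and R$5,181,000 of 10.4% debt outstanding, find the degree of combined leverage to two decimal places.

2.32

At 22,730 units, contribution = 22,730 × R$214.35 = R$4,872,175.50.
Subtracting fixed costs: EBIT = R$4,872,175.50 − R$2,234,300 = R$2,637,875.50. Interest = R$538,824.00.
DOL = R$4,872,175.50 ÷ R$2,637,875.50 = 1.8470; DFL = R$2,637,875.50 ÷ R$2,099,051.50 = 1.2567.
Combined leverage = 1.8470 × 1.2567 = 2.3211.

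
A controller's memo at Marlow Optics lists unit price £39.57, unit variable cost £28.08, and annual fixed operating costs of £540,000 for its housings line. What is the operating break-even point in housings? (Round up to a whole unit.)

Contribution margin per unit = £39.57 − £28.08 = £11.49.
Break-even volume = fixed costs ÷ CM per unit = £540,000 ÷ £11.49 = 46,997.39, so 46,998 housings.

46,998 housings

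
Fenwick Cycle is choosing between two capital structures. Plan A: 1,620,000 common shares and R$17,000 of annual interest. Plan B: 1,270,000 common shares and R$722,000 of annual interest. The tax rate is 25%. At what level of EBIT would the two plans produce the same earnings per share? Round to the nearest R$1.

R$3,280,143

At indifference, (EBIT − 17,000)(1 − t)/1,620,000 = (EBIT − 722,000)(1 − t)/1,270,000.
The (1 − t) factor cancels: (EBIT − 17,000) × 1,270,000 = (EBIT − 722,000) × 1,620,000.
EBIT × (1,620,000 − 1,270,000) = 722,000 × 1,620,000 − 17,000 × 1,270,000 = 1,148,050,000,000, so EBIT = 1,148,050,000,000 ÷ 350,000 = 3,280,142.86.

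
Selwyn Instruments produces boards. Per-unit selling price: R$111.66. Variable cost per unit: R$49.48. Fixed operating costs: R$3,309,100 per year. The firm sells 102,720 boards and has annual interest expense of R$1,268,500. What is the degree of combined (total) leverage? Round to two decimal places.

3.53

Total contribution margin = 102,720 × R$62.18 = R$6,387,129.60.
Operating income = contribution − fixed costs = R$6,387,129.60 − R$3,309,100 = R$3,078,029.60. Interest = R$1,268,500.00, so EBIT − I = R$1,809,529.60.
Degree of total leverage = total CM / (EBIT − interest) = R$6,387,129.60 / R$1,809,529.60 = 3.5297.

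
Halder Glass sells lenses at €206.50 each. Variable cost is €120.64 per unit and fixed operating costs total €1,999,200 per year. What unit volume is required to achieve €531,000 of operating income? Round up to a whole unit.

29,469 lenses

Contribution margin per unit = €206.50 − €120.64 = €85.86.
Required volume = (fixed costs + target profit) ÷ CM = (€1,999,200 + €531,000) ÷ €85.86 = 29,468.90, so 29,469 lenses.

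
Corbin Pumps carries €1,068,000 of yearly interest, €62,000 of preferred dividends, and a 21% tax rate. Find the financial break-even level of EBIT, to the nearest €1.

€1,146,481

Grossing the preferred dividend up to pre-tax terms: €62,000 / (1 − 0.21) = €78,481.01.
EPS = 0 when EBIT covers interest plus the pre-tax preferred burden: €1,068,000 + €78,481.01 = €1,146,481.01.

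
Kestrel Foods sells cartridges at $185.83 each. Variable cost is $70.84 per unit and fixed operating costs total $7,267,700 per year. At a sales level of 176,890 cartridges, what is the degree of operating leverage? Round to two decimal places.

Total contribution margin = 176,890 × $114.99 = $20,340,581.10.
Operating income = contribution − fixed costs = $20,340,581.10 − $7,267,700 = $13,072,881.10.
Degree of operating leverage = $20,340,581.10 / $13,072,881.10 = 1.5559.

1.56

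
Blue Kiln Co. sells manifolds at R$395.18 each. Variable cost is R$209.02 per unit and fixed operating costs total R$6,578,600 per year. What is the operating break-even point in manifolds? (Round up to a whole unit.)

Unit CM = price − variable cost = R$395.18 − R$209.02 = R$186.16.
Units to break even: R$6,578,600 ÷ R$186.16 = 35,338.42, rounded up to 35,339.

35,339 manifolds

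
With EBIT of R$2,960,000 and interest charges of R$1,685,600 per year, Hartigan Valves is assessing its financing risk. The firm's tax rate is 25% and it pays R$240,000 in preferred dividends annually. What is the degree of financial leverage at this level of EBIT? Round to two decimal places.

3.10

Interest = R$1,685,600.00.
Preferred dividends grossed up pre-tax: R$240,000 / (1 − 0.25) = R$320,000.00.
DFL = EBIT ÷ [EBIT − I − D_p/(1−t)] = R$2,960,000 ÷ [R$2,960,000 − R$1,685,600.00 − R$320,000.00] = R$2,960,000 ÷ R$954,400.00 = 3.1014.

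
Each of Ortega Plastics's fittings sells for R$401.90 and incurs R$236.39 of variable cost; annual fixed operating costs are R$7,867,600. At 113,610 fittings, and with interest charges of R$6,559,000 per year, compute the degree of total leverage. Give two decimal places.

4.30

At 113,610 units, contribution = 113,610 × R$165.51 = R$18,803,591.10.
Operating income = contribution − fixed costs = R$18,803,591.10 − R$7,867,600 = R$10,935,991.10. Interest = R$6,559,000.00.
DOL = R$18,803,591.10 ÷ R$10,935,991.10 = 1.7194; DFL = R$10,935,991.10 ÷ R$4,376,991.10 = 2.4985.
Combined leverage = 1.7194 × 2.4985 = 4.2959.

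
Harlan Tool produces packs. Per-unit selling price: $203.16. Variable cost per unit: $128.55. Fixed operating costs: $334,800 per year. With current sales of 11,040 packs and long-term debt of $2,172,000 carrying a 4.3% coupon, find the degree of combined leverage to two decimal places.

2.08

Total contribution margin = 11,040 × $74.61 = $823,694.40.
Subtracting fixed costs: EBIT = $823,694.40 − $334,800 = $488,894.40. Interest = $93,396.00.
DOL = $823,694.40 ÷ $488,894.40 = 1.6848; DFL = $488,894.40 ÷ $395,498.40 = 1.2361.
DCL = DOL × DFL = 1.6848 × 1.2361 = 2.0826.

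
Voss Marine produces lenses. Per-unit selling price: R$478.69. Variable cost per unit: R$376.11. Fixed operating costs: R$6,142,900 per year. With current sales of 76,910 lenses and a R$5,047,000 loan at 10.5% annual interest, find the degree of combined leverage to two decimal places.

Contribution at this volume is 76,910 × R$102.58 = R$7,889,427.80.
EBIT = R$7,889,427.80 − R$6,142,900 = R$1,746,527.80. Interest = R$529,935.00.
DOL = R$7,889,427.80 ÷ R$1,746,527.80 = 4.5172; DFL = R$1,746,527.80 ÷ R$1,216,592.80 = 1.4356.
DCL = DOL × DFL = 4.5172 × 1.4356 = 6.4849.

6.48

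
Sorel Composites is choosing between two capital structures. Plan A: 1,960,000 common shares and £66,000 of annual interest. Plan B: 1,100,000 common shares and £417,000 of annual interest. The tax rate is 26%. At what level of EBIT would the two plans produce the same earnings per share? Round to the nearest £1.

£865,953

Set EPS_A = EPS_B: (EBIT − £66,000)(1 − 0.26) ÷ 1,960,000 = (EBIT − £417,000)(1 − 0.26) ÷ 1,100,000.
The (1 − t) factor cancels: (EBIT − 66,000) × 1,100,000 = (EBIT − 417,000) × 1,960,000.
EBIT × (1,960,000 − 1,100,000) = 417,000 × 1,960,000 − 66,000 × 1,100,000 = 744,720,000,000, so EBIT = 744,720,000,000 ÷ 860,000 = 865,953.49.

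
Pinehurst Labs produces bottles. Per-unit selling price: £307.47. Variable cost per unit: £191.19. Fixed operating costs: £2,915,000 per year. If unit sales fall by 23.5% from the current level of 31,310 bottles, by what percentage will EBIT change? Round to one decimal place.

At 31,310 units, contribution = 31,310 × £116.28 = £3,640,726.80.
EBIT = £3,640,726.80 − £2,915,000 = £725,726.80.
Degree of operating leverage = £3,640,726.80 / £725,726.80 = 5.0167.
So EBIT moves 5.0167 × (-23.5%) = -117.9%.

-117.9%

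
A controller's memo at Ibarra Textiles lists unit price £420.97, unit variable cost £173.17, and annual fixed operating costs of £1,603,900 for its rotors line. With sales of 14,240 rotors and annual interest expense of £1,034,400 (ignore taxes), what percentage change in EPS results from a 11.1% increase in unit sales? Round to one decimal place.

At 14,240 units, contribution = 14,240 × £247.80 = £3,528,672.00.
EBIT = £3,528,672.00 − £1,603,900 = £1,924,772.00.
After interest of £1,034,400.00, pre-tax earnings = £890,372.00.
Degree of combined leverage = contribution ÷ (EBIT − I) = £3,528,672.00 ÷ £890,372.00 = 3.9631.
%ΔEPS = DCL × %ΔSales = 3.9631 × +11.1% = +44.0%.

+44.0%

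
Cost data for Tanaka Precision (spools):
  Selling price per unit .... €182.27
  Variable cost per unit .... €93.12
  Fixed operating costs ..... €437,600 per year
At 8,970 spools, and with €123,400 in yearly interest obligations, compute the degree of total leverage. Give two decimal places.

At 8,970 units, contribution = 8,970 × €89.15 = €799,675.50.
EBIT = €799,675.50 − €437,600 = €362,075.50. Interest = €123,400.00, so EBIT − I = €238,675.50.
DCL = contribution ÷ (EBIT − I) = €799,675.50 ÷ €238,675.50 = 3.3505.

3.35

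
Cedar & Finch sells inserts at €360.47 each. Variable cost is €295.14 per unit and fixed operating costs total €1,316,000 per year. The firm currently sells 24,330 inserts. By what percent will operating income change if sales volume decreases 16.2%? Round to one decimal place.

Total contribution margin = 24,330 × €65.33 = €1,589,478.90.
Operating income = contribution − fixed costs = €1,589,478.90 − €1,316,000 = €273,478.90.
So DOL = total CM / EBIT = €1,589,478.90 / €273,478.90 = 5.8121.
So EBIT moves 5.8121 × (-16.2%) = -94.2%.

-94.2%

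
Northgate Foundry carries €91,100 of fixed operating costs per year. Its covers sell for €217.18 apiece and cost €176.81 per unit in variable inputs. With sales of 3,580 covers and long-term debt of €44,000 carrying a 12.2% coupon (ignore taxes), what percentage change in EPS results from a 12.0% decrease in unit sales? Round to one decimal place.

-36.1%

Contribution at this volume is 3,580 × €40.37 = €144,524.60.
EBIT = €144,524.60 − €91,100 = €53,424.60.
After interest of €5,368.00, pre-tax earnings = €48,056.60.
DCL = total CM / (EBIT − I) = €144,524.60 / €48,056.60 = 3.0074.
EPS therefore changes by 3.0074 × (-12.0%) = -36.1%.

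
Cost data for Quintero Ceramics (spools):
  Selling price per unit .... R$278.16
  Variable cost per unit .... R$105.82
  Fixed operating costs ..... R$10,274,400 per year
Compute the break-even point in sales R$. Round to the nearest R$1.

Contribution margin per unit = R$278.16 − R$105.82 = R$172.34, a CM ratio of R$172.34 ÷ R$278.16 = 0.6196.
Break-even sales = FC ÷ CM ratio = R$10,274,400 × R$278.16 / R$172.34 = R$16,583,075.

R$16,583,075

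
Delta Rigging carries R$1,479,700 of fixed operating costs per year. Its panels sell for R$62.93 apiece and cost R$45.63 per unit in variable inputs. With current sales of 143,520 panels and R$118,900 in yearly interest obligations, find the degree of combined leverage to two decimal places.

At 143,520 units, contribution = 143,520 × R$17.30 = R$2,482,896.00.
Operating income = contribution − fixed costs = R$2,482,896.00 − R$1,479,700 = R$1,003,196.00. Interest = R$118,900.00.
DOL = R$2,482,896.00 ÷ R$1,003,196.00 = 2.4750; DFL = R$1,003,196.00 ÷ R$884,296.00 = 1.1345.
Combined leverage = 2.4750 × 1.1345 = 2.8079.

2.81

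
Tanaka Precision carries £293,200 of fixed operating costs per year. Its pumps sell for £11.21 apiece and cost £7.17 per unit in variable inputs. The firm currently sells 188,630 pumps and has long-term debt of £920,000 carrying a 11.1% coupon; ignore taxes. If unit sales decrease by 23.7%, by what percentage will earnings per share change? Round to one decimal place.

-49.2%

Total contribution margin = 188,630 × £4.04 = £762,065.20.
Operating income = contribution − fixed costs = £762,065.20 − £293,200 = £468,865.20.
Interest = £102,120.00, so EBIT − I = £366,745.20.
Degree of combined leverage = contribution ÷ (EBIT − I) = £762,065.20 ÷ £366,745.20 = 2.0779.
%ΔEPS = DCL × %ΔSales = 2.0779 × -23.7% = -49.2%.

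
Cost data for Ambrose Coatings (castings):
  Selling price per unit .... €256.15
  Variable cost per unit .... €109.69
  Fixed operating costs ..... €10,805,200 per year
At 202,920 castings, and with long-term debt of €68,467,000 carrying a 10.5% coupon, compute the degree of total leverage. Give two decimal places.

Contribution at this volume is 202,920 × €146.46 = €29,719,663.20.
EBIT = €29,719,663.20 − €10,805,200 = €18,914,463.20. Interest = €7,189,035.00.
DOL = €29,719,663.20 ÷ €18,914,463.20 = 1.5713; DFL = €18,914,463.20 ÷ €11,725,428.20 = 1.6131.
Combined leverage = 1.5713 × 1.6131 = 2.5347.

2.53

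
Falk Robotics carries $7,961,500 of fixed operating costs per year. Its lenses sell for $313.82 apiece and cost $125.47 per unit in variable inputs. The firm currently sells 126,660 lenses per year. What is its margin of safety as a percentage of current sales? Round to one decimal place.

66.6%

Unit CM = price − variable cost = $313.82 − $125.47 = $188.35. Break-even units = $7,961,500 ÷ $188.35 = 42,269.71; break-even revenue = 42,269.71 × $313.82 = $13,265,080.59.
Current sales = 126,660 × $313.82 = $39,748,441.20.
Margin of safety = ($39,748,441.20 − $13,265,080.59) ÷ $39,748,441.20 = 66.6%.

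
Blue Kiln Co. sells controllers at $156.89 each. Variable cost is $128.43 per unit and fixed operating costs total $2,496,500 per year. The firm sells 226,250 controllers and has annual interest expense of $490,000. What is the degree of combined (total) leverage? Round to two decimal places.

1.87

At 226,250 units, contribution = 226,250 × $28.46 = $6,439,075.00.
EBIT = $6,439,075.00 − $2,496,500 = $3,942,575.00. Interest = $490,000.00.
DOL = $6,439,075.00 ÷ $3,942,575.00 = 1.6332; DFL = $3,942,575.00 ÷ $3,452,575.00 = 1.1419.
Combined leverage = 1.6332 × 1.1419 = 1.8650.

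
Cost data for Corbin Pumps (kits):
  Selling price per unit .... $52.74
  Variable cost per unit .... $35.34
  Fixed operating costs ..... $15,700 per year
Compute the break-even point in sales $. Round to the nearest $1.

Contribution margin per unit = $52.74 − $35.34 = $17.40, a CM ratio of $17.40 ÷ $52.74 = 0.3299.
Break-even sales = FC ÷ CM ratio = $15,700 × $52.74 / $17.40 = $47,587.

$47,587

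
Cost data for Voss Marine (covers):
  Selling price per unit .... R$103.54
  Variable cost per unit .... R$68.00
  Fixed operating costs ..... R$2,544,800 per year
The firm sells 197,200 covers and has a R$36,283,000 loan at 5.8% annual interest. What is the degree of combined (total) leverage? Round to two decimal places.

2.97

Total contribution margin = 197,200 × R$35.54 = R$7,008,488.00.
Subtracting fixed costs: EBIT = R$7,008,488.00 − R$2,544,800 = R$4,463,688.00. Interest = R$2,104,414.00.
DOL = R$7,008,488.00 ÷ R$4,463,688.00 = 1.5701; DFL = R$4,463,688.00 ÷ R$2,359,274.00 = 1.8920.
DCL = DOL × DFL = 1.5701 × 1.8920 = 2.9706.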